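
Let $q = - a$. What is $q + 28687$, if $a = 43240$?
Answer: $-14553$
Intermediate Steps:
$q = -43240$ ($q = \left(-1\right) 43240 = -43240$)
$q + 28687 = -43240 + 28687 = -14553$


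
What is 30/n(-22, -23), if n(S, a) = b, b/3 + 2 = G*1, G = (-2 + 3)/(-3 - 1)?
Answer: -40/9 ≈ -4.4444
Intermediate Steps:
G = -1/4 (G = 1/(-4) = 1*(-1/4) = -1/4 ≈ -0.25000)
b = -27/4 (b = -6 + 3*(-1/4*1) = -6 + 3*(-1/4) = -6 - 3/4 = -27/4 ≈ -6.7500)
n(S, a) = -27/4
30/n(-22, -23) = 30/(-27/4) = 30*(-4/27) = -40/9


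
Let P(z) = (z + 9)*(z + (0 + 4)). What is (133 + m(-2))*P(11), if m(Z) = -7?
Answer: 37800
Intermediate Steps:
P(z) = (4 + z)*(9 + z) (P(z) = (9 + z)*(z + 4) = (9 + z)*(4 + z) = (4 + z)*(9 + z))
(133 + m(-2))*P(11) = (133 - 7)*(36 + 11**2 + 13*11) = 126*(36 + 121 + 143) = 126*300 = 37800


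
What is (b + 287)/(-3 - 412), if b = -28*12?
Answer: 49/415 ≈ 0.11807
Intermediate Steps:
b = -336
(b + 287)/(-3 - 412) = (-336 + 287)/(-3 - 412) = -49/(-415) = -49*(-1/415) = 49/415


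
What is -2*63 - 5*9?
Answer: -171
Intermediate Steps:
-2*63 - 5*9 = -126 - 45 = -171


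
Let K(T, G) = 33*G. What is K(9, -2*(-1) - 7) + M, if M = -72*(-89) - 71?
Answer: 6172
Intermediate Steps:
M = 6337 (M = 6408 - 71 = 6337)
K(9, -2*(-1) - 7) + M = 33*(-2*(-1) - 7) + 6337 = 33*(2 - 7) + 6337 = 33*(-5) + 6337 = -165 + 6337 = 6172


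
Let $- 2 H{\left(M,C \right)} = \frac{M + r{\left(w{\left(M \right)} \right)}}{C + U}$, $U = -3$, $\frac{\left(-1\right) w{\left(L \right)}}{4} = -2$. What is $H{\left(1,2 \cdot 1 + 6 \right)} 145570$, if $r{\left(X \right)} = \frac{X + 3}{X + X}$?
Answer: $- \frac{393039}{16} \approx -24565.0$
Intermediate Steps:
$w{\left(L \right)} = 8$ ($w{\left(L \right)} = \left(-4\right) \left(-2\right) = 8$)
$r{\left(X \right)} = \frac{3 + X}{2 X}$
$H{\left(M,C \right)} = - \frac{\frac{11}{16} + M}{2 \left(-3 + C\right)}$ ($H{\left(M,C \right)} = - \frac{\left(M + \frac{3 + 8}{2 \cdot 8}\right) \frac{1}{C - 3}}{2} = - \frac{\left(M + \frac{1}{2} \cdot \frac{1}{8} \cdot 11\right) \frac{1}{-3 + C}}{2} = - \frac{\left(M + \frac{11}{16}\right) \frac{1}{-3 + C}}{2} = - \frac{\left(\frac{11}{16} + M\right) \frac{1}{-3 + C}}{2} = - \frac{\frac{1}{-3 + C} \left(\frac{11}{16} + M\right)}{2} = - \frac{\frac{11}{16} + M}{2 \left(-3 + C\right)}$)
$H{\left(1,2 \cdot 1 + 6 \right)} 145570 = \frac{-11 - 16}{32 \left(-3 + \left(2 \cdot 1 + 6\right)\right)} 145570 = \frac{-11 - 16}{32 \left(-3 + \left(2 + 6\right)\right)} 145570 = \frac{1}{32} \frac{1}{-3 + 8} \left(-27\right) 145570 = \frac{1}{32} \cdot \frac{1}{5} \left(-27\right) 145570 = \left(- \frac{27}{160}\right) 145570 = - \frac{393039}{16}$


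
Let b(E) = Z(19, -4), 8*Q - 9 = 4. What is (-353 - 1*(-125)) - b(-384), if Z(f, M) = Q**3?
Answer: -118933/512 ≈ -232.29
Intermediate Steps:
Q = 13/8 (Q = 9/8 + (1/8)*4 = 9/8 + 1/2 = 13/8 ≈ 1.6250)
Z(f, M) = 2197/512 (Z(f, M) = (13/8)**3 = 2197/512)
b(E) = 2197/512
(-353 - 1*(-125)) - b(-384) = (-353 - 1*(-125)) - 1*2197/512 = (-353 + 125) - 2197/512 = -228 - 2197/512 = -118933/512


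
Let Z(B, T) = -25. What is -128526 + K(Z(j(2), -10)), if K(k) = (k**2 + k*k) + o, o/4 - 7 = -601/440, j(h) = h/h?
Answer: -13997881/110 ≈ -1.2725e+5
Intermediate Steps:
j(h) = 1
o = 2479/110 (o = 28 + 4*(-601/440) = 28 - 601/110 = 2479/110 ≈ 22.536)
K(k) = 2479/110 + 2*k**2 (K(k) = (k**2 + k*k) + 2479/110 = (k**2 + k**2) + 2479/110 = 2*k**2 + 2479/110 = 2479/110 + 2*k**2)
-128526 + K(Z(j(2), -10)) = -128526 + (2479/110 + 2*(-25)**2) = -128526 + (2479/110 + 2*625) = -128526 + (2479/110 + 1250) = -128526 + 139979/110 = -13997881/110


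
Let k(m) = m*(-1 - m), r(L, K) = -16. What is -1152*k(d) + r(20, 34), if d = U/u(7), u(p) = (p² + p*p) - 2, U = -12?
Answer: -142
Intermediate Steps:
u(p) = -2 + 2*p² (u(p) = (p² + p²) - 2 = 2*p² - 2 = -2 + 2*p²)
d = -⅛ (d = -12/(-2 + 2*7²) = -12/(-2 + 2*49) = -12/(-2 + 98) = -12/96 = -12*1/96 = -⅛ ≈ -0.12500)
-1152*k(d) + r(20, 34) = -(-1152)*(-1)*(1 - ⅛)/8 - 16 = -(-1152)*(-1)*7/(8*8) - 16 = -1152*7/64 - 16 = -126 - 16 = -142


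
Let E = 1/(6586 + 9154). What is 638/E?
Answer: 10042120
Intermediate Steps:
E = 1/15740 ≈ 6.3532e-5
638/E = 638/(1/15740) = 638*15740 = 10042120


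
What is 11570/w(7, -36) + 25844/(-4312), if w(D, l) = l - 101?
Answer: -1908231/21098 ≈ -90.446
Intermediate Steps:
w(D, l) = -101 + l
11570/w(7, -36) + 25844/(-4312) = 11570/(-101 - 36) + 25844/(-4312) = 11570/(-137) + 25844*(-1/4312) = 11570*(-1/137) - 923/154 = -11570/137 - 923/154 = -1908231/21098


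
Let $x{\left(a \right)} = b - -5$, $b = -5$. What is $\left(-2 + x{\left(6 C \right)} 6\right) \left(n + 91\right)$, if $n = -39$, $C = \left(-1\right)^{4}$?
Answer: $-104$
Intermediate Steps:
$C = 1$
$x{\left(a \right)} = 0$ ($x{\left(a \right)} = -5 - -5 = -5 + 5 = 0$)
$\left(-2 + x{\left(6 C \right)} 6\right) \left(n + 91\right) = \left(-2 + 0 \cdot 6\right) \left(-39 + 91\right) = \left(-2 + 0\right) 52 = \left(-2\right) 52 = -104$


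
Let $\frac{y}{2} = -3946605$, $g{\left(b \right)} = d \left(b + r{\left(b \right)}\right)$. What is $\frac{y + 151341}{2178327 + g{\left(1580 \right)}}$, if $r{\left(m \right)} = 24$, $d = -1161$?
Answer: $- \frac{2580623}{105361} \approx -24.493$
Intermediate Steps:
$g{\left(b \right)} = -27864 - 1161 b$ ($g{\left(b \right)} = - 1161 \left(b + 24\right) = - 1161 \left(24 + b\right) = -27864 - 1161 b$)
$y = -7893210$ ($y = 2 \left(-3946605\right) = -7893210$)
$\frac{y + 151341}{2178327 + g{\left(1580 \right)}} = \frac{-7893210 + 151341}{2178327 - 1862244} = - \frac{7741869}{2178327 - 1862244} = - \frac{7741869}{316083} = \left(-7741869\right) \frac{1}{316083} = - \frac{2580623}{105361}$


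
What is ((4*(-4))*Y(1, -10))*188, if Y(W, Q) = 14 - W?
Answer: -39104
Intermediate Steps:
((4*(-4))*Y(1, -10))*188 = ((4*(-4))*(14 - 1*1))*188 = -16*(14 - 1)*188 = -16*13*188 = -208*188 = -39104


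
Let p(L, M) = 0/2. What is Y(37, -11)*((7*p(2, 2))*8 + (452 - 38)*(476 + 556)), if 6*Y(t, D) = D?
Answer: -783288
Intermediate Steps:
Y(t, D) = D/6
p(L, M) = 0 (p(L, M) = 0*(1/2) = 0)
Y(37, -11)*((7*p(2, 2))*8 + (452 - 38)*(476 + 556)) = ((1/6)*(-11))*((7*0)*8 + (452 - 38)*(476 + 556)) = -11*(0*8 + 414*1032)/6 = -11*(0 + 427248)/6 = -11/6*427248 = -783288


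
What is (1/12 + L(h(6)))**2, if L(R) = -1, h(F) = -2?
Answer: 121/144 ≈ 0.84028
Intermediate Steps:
(1/12 + L(h(6)))**2 = (1/12 - 1)**2 = (-11/12)**2 = 121/144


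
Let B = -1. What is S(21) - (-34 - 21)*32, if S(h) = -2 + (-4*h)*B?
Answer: 1842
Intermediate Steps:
S(h) = -2 + 4*h (S(h) = -2 - 4*h*(-1) = -2 + 4*h)
S(21) - (-34 - 21)*32 = (-2 + 4*21) - (-34 - 21)*32 = (-2 + 84) - (-55)*32 = 82 - 1*(-1760) = 82 + 1760 = 1842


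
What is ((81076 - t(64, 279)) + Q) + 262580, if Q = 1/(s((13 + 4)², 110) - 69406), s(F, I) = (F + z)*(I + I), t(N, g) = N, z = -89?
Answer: 8729298351/25406 ≈ 3.4359e+5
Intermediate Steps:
s(F, I) = 2*I*(-89 + F) (s(F, I) = (F - 89)*(I + I) = (-89 + F)*(2*I) = 2*I*(-89 + F))
Q = -1/25406 (Q = 1/(2*110*(-89 + (13 + 4)²) - 69406) = 1/(2*110*(-89 + 17²) - 69406) = 1/(2*110*(-89 + 289) - 69406) = 1/(2*110*200 - 69406) = 1/(44000 - 69406) = 1/(-25406) = -1/25406 ≈ -3.9361e-5)
((81076 - t(64, 279)) + Q) + 262580 = ((81076 - 1*64) - 1/25406) + 262580 = ((81076 - 64) - 1/25406) + 262580 = (81012 - 1/25406) + 262580 = 2058190871/25406 + 262580 = 8729298351/25406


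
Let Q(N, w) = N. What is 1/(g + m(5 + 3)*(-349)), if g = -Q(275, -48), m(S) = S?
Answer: -1/3067 ≈ -0.00032605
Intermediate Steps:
g = -275 (g = -1*275 = -275)
1/(g + m(5 + 3)*(-349)) = 1/(-275 + (5 + 3)*(-349)) = 1/(-275 + 8*(-349)) = 1/(-275 - 2792) = 1/(-3067) = -1/3067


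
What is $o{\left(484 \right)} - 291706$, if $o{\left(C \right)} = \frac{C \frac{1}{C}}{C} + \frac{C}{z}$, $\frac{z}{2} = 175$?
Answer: $- \frac{24707380897}{84700} \approx -2.917 \cdot 10^{5}$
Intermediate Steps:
$z = 350$ ($z = 2 \cdot 175 = 350$)
$o{\left(C \right)} = \frac{1}{C} + \frac{C}{350}$ ($o{\left(C \right)} = \frac{C \frac{1}{C}}{C} + \frac{C}{350} = 1 \frac{1}{C} + C \frac{1}{350} = \frac{1}{C} + \frac{C}{350}$)
$o{\left(484 \right)} - 291706 = \left(\frac{1}{484} + \frac{1}{350} \cdot 484\right) - 291706 = \left(\frac{1}{484} + \frac{242}{175}\right) - 291706 = \frac{117303}{84700} - 291706 = - \frac{24707380897}{84700}$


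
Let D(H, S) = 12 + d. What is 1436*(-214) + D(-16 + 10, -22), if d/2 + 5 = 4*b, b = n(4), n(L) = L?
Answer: -307270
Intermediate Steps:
b = 4
d = 22 (d = -10 + 2*(4*4) = -10 + 2*16 = -10 + 32 = 22)
D(H, S) = 34 (D(H, S) = 12 + 22 = 34)
1436*(-214) + D(-16 + 10, -22) = 1436*(-214) + 34 = -307304 + 34 = -307270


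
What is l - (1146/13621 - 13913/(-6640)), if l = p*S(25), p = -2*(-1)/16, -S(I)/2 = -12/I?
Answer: -931326001/452217200 ≈ -2.0595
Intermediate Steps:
S(I) = 24/I (S(I) = -(-24)/I = 24/I)
p = ⅛ (p = 2*(1/16) = ⅛ ≈ 0.12500)
l = 3/25 (l = (24/25)/8 = (24*(1/25))/8 = (⅛)*(24/25) = 3/25 ≈ 0.12000)
l - (1146/13621 - 13913/(-6640)) = 3/25 - (1146/13621 - 13913/(-6640)) = 3/25 - (1146*(1/13621) - 13913*(-1/6640)) = 3/25 - (1146/13621 + 13913/6640) = 3/25 - 1*197118413/90443440 = 3/25 - 197118413/90443440 = -931326001/452217200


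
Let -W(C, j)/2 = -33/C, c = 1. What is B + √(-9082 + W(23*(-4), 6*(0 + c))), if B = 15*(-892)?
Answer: -13380 + I*√19219030/46 ≈ -13380.0 + 95.303*I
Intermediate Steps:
W(C, j) = 66/C (W(C, j) = -(-66)/C = 66/C)
B = -13380
B + √(-9082 + W(23*(-4), 6*(0 + c))) = -13380 + √(-9082 + 66/((23*(-4)))) = -13380 + √(-9082 + 66/(-92)) = -13380 + √(-9082 + 66*(-1/92)) = -13380 + √(-9082 - 33/46) = -13380 + √(-417805/46) = -13380 + I*√19219030/46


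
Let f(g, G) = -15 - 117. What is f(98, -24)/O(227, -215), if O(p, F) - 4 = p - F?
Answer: -66/223 ≈ -0.29596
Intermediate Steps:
O(p, F) = 4 + p - F (O(p, F) = 4 + (p - F) = 4 + p - F)
f(g, G) = -132
f(98, -24)/O(227, -215) = -132/(4 + 227 - 1*(-215)) = -132/(4 + 227 + 215) = -132/446 = -132*1/446 = -66/223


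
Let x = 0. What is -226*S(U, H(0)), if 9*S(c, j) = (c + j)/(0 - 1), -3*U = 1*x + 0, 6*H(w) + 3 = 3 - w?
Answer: 0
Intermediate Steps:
H(w) = -w/6 (H(w) = -½ + (3 - w)/6 = -½ + (½ - w/6) = -w/6)
U = 0 (U = -(1*0 + 0)/3 = -(0 + 0)/3 = -⅓*0 = 0)
S(c, j) = -c/9 - j/9 (S(c, j) = ((c + j)/(0 - 1))/9 = ((c + j)/(-1))/9 = ((c + j)*(-1))/9 = (-c - j)/9 = -c/9 - j/9)
-226*S(U, H(0)) = -226*(-⅑*0 - (-1)*0/54) = -226*(0 - ⅑*0) = -226*(0 + 0) = -226*0 = 0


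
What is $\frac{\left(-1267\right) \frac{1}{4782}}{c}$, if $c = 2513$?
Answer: $- \frac{181}{1716738} \approx -0.00010543$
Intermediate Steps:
$\frac{\left(-1267\right) \frac{1}{4782}}{c} = \frac{\left(-1267\right) \frac{1}{4782}}{2513} = \left(-1267\right) \frac{1}{4782} \cdot \frac{1}{2513} = \left(- \frac{1267}{4782}\right) \frac{1}{2513} = - \frac{181}{1716738}$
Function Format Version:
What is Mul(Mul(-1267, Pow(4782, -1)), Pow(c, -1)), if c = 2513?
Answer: Rational(-181, 1716738) ≈ -0.00010543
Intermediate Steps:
Mul(Mul(-1267, Pow(4782, -1)), Pow(c, -1)) = Mul(Mul(-1267, Pow(4782, -1)), Pow(2513, -1)) = Mul(Mul(-1267, Rational(1, 4782)), Rational(1, 2513)) = Mul(Rational(-1267, 4782), Rational(1, 2513)) = Rational(-181, 1716738)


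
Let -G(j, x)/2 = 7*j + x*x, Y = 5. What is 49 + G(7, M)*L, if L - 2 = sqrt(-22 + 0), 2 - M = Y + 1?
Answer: -211 - 130*I*sqrt(22) ≈ -211.0 - 609.75*I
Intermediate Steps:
M = -4 (M = 2 - (5 + 1) = 2 - 1*6 = 2 - 6 = -4)
L = 2 + I*sqrt(22) (L = 2 + sqrt(-22 + 0) = 2 + sqrt(-22) = 2 + I*sqrt(22) ≈ 2.0 + 4.6904*I)
G(j, x) = -14*j - 2*x**2 (G(j, x) = -2*(7*j + x*x) = -2*(7*j + x**2) = -2*(x**2 + 7*j) = -14*j - 2*x**2)
49 + G(7, M)*L = 49 + (-14*7 - 2*(-4)**2)*(2 + I*sqrt(22)) = 49 + (-98 - 2*16)*(2 + I*sqrt(22)) = 49 + (-98 - 32)*(2 + I*sqrt(22)) = 49 - 130*(2 + I*sqrt(22)) = 49 + (-260 - 130*I*sqrt(22)) = -211 - 130*I*sqrt(22)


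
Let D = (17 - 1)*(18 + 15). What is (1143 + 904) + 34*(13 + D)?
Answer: 20441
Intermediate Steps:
D = 528 (D = 16*33 = 528)
(1143 + 904) + 34*(13 + D) = (1143 + 904) + 34*(13 + 528) = 2047 + 34*541 = 2047 + 18394 = 20441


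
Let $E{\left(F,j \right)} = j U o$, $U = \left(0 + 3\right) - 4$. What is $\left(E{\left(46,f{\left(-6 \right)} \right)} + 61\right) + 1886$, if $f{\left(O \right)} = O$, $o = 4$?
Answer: $1971$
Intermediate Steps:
$U = -1$ ($U = 3 - 4 = -1$)
$E{\left(F,j \right)} = - 4 j$ ($E{\left(F,j \right)} = j \left(-1\right) 4 = - j 4 = - 4 j$)
$\left(E{\left(46,f{\left(-6 \right)} \right)} + 61\right) + 1886 = \left(\left(-4\right) \left(-6\right) + 61\right) + 1886 = \left(24 + 61\right) + 1886 = 85 + 1886 = 1971$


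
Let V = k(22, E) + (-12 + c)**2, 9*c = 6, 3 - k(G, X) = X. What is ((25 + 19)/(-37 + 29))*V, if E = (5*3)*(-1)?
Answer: -7249/9 ≈ -805.44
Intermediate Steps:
E = -15 (E = 15*(-1) = -15)
k(G, X) = 3 - X
c = 2/3 (c = (1/9)*6 = 2/3 ≈ 0.66667)
V = 1318/9 (V = (3 - 1*(-15)) + (-12 + 2/3)**2 = (3 + 15) + (-34/3)**2 = 18 + 1156/9 = 1318/9 ≈ 146.44)
((25 + 19)/(-37 + 29))*V = ((25 + 19)/(-37 + 29))*(1318/9) = (44/(-8))*(1318/9) = (44*(-1/8))*(1318/9) = -11/2*1318/9 = -7249/9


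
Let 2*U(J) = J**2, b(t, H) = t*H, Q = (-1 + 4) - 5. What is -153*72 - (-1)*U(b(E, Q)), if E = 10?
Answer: -10816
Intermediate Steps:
Q = -2 (Q = 3 - 5 = -2)
b(t, H) = H*t
U(J) = J**2/2
-153*72 - (-1)*U(b(E, Q)) = -153*72 - (-1)*(-2*10)**2/2 = -11016 - (-1)*(1/2)*(-20)**2 = -11016 - (-1)*(1/2)*400 = -11016 - (-1)*200 = -11016 - 1*(-200) = -11016 + 200 = -10816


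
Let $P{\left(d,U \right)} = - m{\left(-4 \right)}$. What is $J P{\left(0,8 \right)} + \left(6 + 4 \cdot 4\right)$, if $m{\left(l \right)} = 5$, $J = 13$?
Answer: $-43$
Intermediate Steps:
$P{\left(d,U \right)} = -5$ ($P{\left(d,U \right)} = \left(-1\right) 5 = -5$)
$J P{\left(0,8 \right)} + \left(6 + 4 \cdot 4\right) = 13 \left(-5\right) + \left(6 + 4 \cdot 4\right) = -65 + \left(6 + 16\right) = -65 + 22 = -43$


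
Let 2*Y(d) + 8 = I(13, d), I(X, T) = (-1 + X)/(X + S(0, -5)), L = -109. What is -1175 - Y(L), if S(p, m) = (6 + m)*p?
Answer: -15229/13 ≈ -1171.5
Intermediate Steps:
S(p, m) = p*(6 + m)
I(X, T) = (-1 + X)/X (I(X, T) = (-1 + X)/(X + 0*(6 - 5)) = (-1 + X)/(X + 0*1) = (-1 + X)/(X + 0) = (-1 + X)/X)
Y(d) = -46/13 (Y(d) = -4 + ((-1 + 13)/13)/2 = -4 + ((1/13)*12)/2 = -4 + (1/2)*(12/13) = -4 + 6/13 = -46/13)
-1175 - Y(L) = -1175 - 1*(-46/13) = -1175 + 46/13 = -15229/13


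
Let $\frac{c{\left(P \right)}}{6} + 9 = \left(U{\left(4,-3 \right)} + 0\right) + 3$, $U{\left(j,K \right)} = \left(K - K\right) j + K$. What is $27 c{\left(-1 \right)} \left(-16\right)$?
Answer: $23328$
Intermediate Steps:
$U{\left(j,K \right)} = K$ ($U{\left(j,K \right)} = 0 j + K = 0 + K = K$)
$c{\left(P \right)} = -54$ ($c{\left(P \right)} = -54 + 6 \left(\left(-3 + 0\right) + 3\right) = -54 + 6 \left(-3 + 3\right) = -54 + 6 \cdot 0 = -54 + 0 = -54$)
$27 c{\left(-1 \right)} \left(-16\right) = 27 \left(-54\right) \left(-16\right) = \left(-1458\right) \left(-16\right) = 23328$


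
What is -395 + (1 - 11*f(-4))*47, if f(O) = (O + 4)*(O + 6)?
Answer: -348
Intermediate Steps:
f(O) = (4 + O)*(6 + O)
-395 + (1 - 11*f(-4))*47 = -395 + (1 - 11*(24 + (-4)² + 10*(-4)))*47 = -395 + (1 - 11*(24 + 16 - 40))*47 = -395 + (1 - 11*0)*47 = -395 + (1 + 0)*47 = -395 + 1*47 = -395 + 47 = -348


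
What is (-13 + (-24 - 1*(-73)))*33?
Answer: 1188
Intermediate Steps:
(-13 + (-24 - 1*(-73)))*33 = (-13 + (-24 + 73))*33 = (-13 + 49)*33 = 36*33 = 1188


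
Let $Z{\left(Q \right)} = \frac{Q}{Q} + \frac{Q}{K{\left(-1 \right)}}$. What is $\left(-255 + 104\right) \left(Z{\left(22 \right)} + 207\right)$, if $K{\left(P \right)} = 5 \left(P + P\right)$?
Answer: $- \frac{155379}{5} \approx -31076.0$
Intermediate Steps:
$K{\left(P \right)} = 10 P$ ($K{\left(P \right)} = 5 \cdot 2 P = 10 P$)
$Z{\left(Q \right)} = 1 - \frac{Q}{10}$ ($Z{\left(Q \right)} = \frac{Q}{Q} + \frac{Q}{10 \left(-1\right)} = 1 + \frac{Q}{-10} = 1 + Q \left(- \frac{1}{10}\right) = 1 - \frac{Q}{10}$)
$\left(-255 + 104\right) \left(Z{\left(22 \right)} + 207\right) = \left(-255 + 104\right) \left(\left(1 - \frac{11}{5}\right) + 207\right) = - 151 \left(\left(1 - \frac{11}{5}\right) + 207\right) = - 151 \left(- \frac{6}{5} + 207\right) = \left(-151\right) \frac{1029}{5} = - \frac{155379}{5}$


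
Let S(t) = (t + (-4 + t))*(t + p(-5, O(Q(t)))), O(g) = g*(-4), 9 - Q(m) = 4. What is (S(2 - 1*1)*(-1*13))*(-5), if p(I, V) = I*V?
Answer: -13130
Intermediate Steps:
Q(m) = 5 (Q(m) = 9 - 1*4 = 9 - 4 = 5)
O(g) = -4*g
S(t) = (-4 + 2*t)*(100 + t) (S(t) = (t + (-4 + t))*(t - (-20)*5) = (-4 + 2*t)*(t - 5*(-20)) = (-4 + 2*t)*(t + 100) = (-4 + 2*t)*(100 + t))
(S(2 - 1*1)*(-1*13))*(-5) = ((-400 + 2*(2 - 1*1)² + 196*(2 - 1*1))*(-1*13))*(-5) = ((-400 + 2*(2 - 1)² + 196*(2 - 1))*(-13))*(-5) = ((-400 + 2*1² + 196*1)*(-13))*(-5) = ((-400 + 2*1 + 196)*(-13))*(-5) = ((-400 + 2 + 196)*(-13))*(-5) = -202*(-13)*(-5) = 2626*(-5) = -13130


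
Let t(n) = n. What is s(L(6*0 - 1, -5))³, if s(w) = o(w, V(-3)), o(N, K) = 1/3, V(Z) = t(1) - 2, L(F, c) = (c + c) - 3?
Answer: 1/27 ≈ 0.037037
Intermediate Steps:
L(F, c) = -3 + 2*c (L(F, c) = 2*c - 3 = -3 + 2*c)
V(Z) = -1 (V(Z) = 1 - 2 = -1)
o(N, K) = ⅓
s(w) = ⅓
s(L(6*0 - 1, -5))³ = (⅓)³ = 1/27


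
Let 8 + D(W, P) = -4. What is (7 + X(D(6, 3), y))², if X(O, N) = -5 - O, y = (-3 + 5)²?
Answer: 196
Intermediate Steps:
D(W, P) = -12 (D(W, P) = -8 - 4 = -12)
y = 4 (y = 2² = 4)
(7 + X(D(6, 3), y))² = (7 + (-5 - 1*(-12)))² = (7 + (-5 + 12))² = (7 + 7)² = 14² = 196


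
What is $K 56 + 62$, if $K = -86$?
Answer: $-4754$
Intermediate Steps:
$K 56 + 62 = \left(-86\right) 56 + 62 = -4816 + 62 = -4754$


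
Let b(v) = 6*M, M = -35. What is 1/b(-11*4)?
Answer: -1/210 ≈ -0.0047619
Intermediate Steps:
b(v) = -210 (b(v) = 6*(-35) = -210)
1/b(-11*4) = 1/(-210) = -1/210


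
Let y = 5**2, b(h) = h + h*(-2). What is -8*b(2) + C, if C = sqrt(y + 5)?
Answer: 16 + sqrt(30) ≈ 21.477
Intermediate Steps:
b(h) = -h (b(h) = h - 2*h = -h)
y = 25
C = sqrt(30) (C = sqrt(25 + 5) = sqrt(30) ≈ 5.4772)
-8*b(2) + C = -(-8)*2 + sqrt(30) = -8*(-2) + sqrt(30) = 16 + sqrt(30)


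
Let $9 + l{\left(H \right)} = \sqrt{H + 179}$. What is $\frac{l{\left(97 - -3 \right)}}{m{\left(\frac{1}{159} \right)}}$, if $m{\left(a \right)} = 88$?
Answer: $- \frac{9}{88} + \frac{3 \sqrt{31}}{88} \approx 0.087537$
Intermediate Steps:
$l{\left(H \right)} = -9 + \sqrt{179 + H}$ ($l{\left(H \right)} = -9 + \sqrt{H + 179} = -9 + \sqrt{179 + H}$)
$\frac{l{\left(97 - -3 \right)}}{m{\left(\frac{1}{159} \right)}} = \frac{-9 + \sqrt{179 + \left(97 - -3\right)}}{88} = \left(-9 + \sqrt{179 + \left(97 + 3\right)}\right) \frac{1}{88} = \left(-9 + \sqrt{179 + 100}\right) \frac{1}{88} = \left(-9 + \sqrt{279}\right) \frac{1}{88} = \left(-9 + 3 \sqrt{31}\right) \frac{1}{88} = - \frac{9}{88} + \frac{3 \sqrt{31}}{88}$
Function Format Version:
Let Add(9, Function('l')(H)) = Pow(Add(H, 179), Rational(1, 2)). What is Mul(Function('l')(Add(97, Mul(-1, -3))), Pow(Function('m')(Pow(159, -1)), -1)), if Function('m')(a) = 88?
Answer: Add(Rational(-9, 88), Mul(Rational(3, 88), Pow(31, Rational(1, 2)))) ≈ 0.087537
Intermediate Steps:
Function('l')(H) = Add(-9, Pow(Add(179, H), Rational(1, 2))) (Function('l')(H) = Add(-9, Pow(Add(H, 179), Rational(1, 2))) = Add(-9, Pow(Add(179, H), Rational(1, 2))))
Mul(Function('l')(Add(97, Mul(-1, -3))), Pow(Function('m')(Pow(159, -1)), -1)) = Mul(Add(-9, Pow(Add(179, Add(97, Mul(-1, -3))), Rational(1, 2))), Pow(88, -1)) = Mul(Add(-9, Pow(Add(179, Add(97, 3)), Rational(1, 2))), Rational(1, 88)) = Mul(Add(-9, Pow(Add(179, 100), Rational(1, 2))), Rational(1, 88)) = Mul(Add(-9, Pow(279, Rational(1, 2))), Rational(1, 88)) = Mul(Add(-9, Mul(3, Pow(31, Rational(1, 2)))), Rational(1, 88)) = Add(Rational(-9, 88), Mul(Rational(3, 88), Pow(31, Rational(1, 2))))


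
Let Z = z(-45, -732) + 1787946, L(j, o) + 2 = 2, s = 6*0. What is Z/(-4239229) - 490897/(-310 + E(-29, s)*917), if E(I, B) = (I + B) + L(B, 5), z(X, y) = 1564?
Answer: 2032881610883/114047977787 ≈ 17.825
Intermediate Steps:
s = 0
L(j, o) = 0 (L(j, o) = -2 + 2 = 0)
E(I, B) = B + I (E(I, B) = (I + B) + 0 = (B + I) + 0 = B + I)
Z = 1789510 (Z = 1564 + 1787946 = 1789510)
Z/(-4239229) - 490897/(-310 + E(-29, s)*917) = 1789510/(-4239229) - 490897/(-310 + (0 - 29)*917) = 1789510*(-1/4239229) - 490897/(-310 - 29*917) = -1789510/4239229 - 490897/(-310 - 26593) = -1789510/4239229 - 490897/(-26903) = -1789510/4239229 - 490897*(-1/26903) = -1789510/4239229 + 490897/26903 = 2032881610883/114047977787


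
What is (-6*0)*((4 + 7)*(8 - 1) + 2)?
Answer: 0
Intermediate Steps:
(-6*0)*((4 + 7)*(8 - 1) + 2) = 0*(11*7 + 2) = 0*(77 + 2) = 0*79 = 0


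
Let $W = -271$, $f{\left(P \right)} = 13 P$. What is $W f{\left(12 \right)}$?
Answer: $-42276$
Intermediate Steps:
$W f{\left(12 \right)} = - 271 \cdot 13 \cdot 12 = \left(-271\right) 156 = -42276$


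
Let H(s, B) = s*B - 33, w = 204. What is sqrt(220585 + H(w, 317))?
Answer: 2*sqrt(71305) ≈ 534.06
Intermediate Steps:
H(s, B) = -33 + B*s (H(s, B) = B*s - 33 = -33 + B*s)
sqrt(220585 + H(w, 317)) = sqrt(220585 + (-33 + 317*204)) = sqrt(220585 + (-33 + 64668)) = sqrt(220585 + 64635) = sqrt(285220) = 2*sqrt(71305)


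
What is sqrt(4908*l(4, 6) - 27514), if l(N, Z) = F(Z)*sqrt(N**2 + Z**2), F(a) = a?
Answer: sqrt(-27514 + 58896*sqrt(13)) ≈ 429.93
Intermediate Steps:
l(N, Z) = Z*sqrt(N**2 + Z**2)
sqrt(4908*l(4, 6) - 27514) = sqrt(4908*(6*sqrt(4**2 + 6**2)) - 27514) = sqrt(4908*(6*sqrt(16 + 36)) - 27514) = sqrt(4908*(6*sqrt(52)) - 27514) = sqrt(4908*(6*(2*sqrt(13))) - 27514) = sqrt(4908*(12*sqrt(13)) - 27514) = sqrt(58896*sqrt(13) - 27514) = sqrt(-27514 + 58896*sqrt(13))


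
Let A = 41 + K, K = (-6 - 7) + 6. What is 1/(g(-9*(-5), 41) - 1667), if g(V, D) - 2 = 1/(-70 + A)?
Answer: -36/59941 ≈ -0.00060059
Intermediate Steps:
K = -7 (K = -13 + 6 = -7)
A = 34 (A = 41 - 7 = 34)
g(V, D) = 71/36 (g(V, D) = 2 + 1/(-70 + 34) = 2 + 1/(-36) = 2 - 1/36 = 71/36)
1/(g(-9*(-5), 41) - 1667) = 1/(71/36 - 1667) = 1/(-59941/36) = -36/59941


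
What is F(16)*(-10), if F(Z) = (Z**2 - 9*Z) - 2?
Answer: -1100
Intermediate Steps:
F(Z) = -2 + Z**2 - 9*Z
F(16)*(-10) = (-2 + 16**2 - 9*16)*(-10) = (-2 + 256 - 144)*(-10) = 110*(-10) = -1100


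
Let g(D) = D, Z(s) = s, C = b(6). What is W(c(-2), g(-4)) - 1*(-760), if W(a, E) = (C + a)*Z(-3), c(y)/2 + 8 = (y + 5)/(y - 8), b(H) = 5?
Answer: 3974/5 ≈ 794.80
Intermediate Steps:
C = 5
c(y) = -16 + 2*(5 + y)/(-8 + y) (c(y) = -16 + 2*((y + 5)/(y - 8)) = -16 + 2*((5 + y)/(-8 + y)) = -16 + 2*(5 + y)/(-8 + y))
W(a, E) = -15 - 3*a (W(a, E) = (5 + a)*(-3) = -15 - 3*a)
W(c(-2), g(-4)) - 1*(-760) = (-15 - 6*(69 - 7*(-2))/(-8 - 2)) - 1*(-760) = (-15 - 6*(69 + 14)/(-10)) + 760 = (-15 - 6*(-1)*83/10) + 760 = (-15 - 3*(-83/5)) + 760 = (-15 + 249/5) + 760 = 174/5 + 760 = 3974/5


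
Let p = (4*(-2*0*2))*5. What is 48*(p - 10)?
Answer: -480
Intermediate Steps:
p = 0 (p = (4*(0*2))*5 = (4*0)*5 = 0*5 = 0)
48*(p - 10) = 48*(0 - 10) = 48*(-10) = -480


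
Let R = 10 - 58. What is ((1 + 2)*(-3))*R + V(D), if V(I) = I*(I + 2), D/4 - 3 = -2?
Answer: 456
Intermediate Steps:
R = -48
D = 4 (D = 12 + 4*(-2) = 12 - 8 = 4)
V(I) = I*(2 + I)
((1 + 2)*(-3))*R + V(D) = ((1 + 2)*(-3))*(-48) + 4*(2 + 4) = (3*(-3))*(-48) + 4*6 = -9*(-48) + 24 = 432 + 24 = 456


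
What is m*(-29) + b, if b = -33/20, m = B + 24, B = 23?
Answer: -27293/20 ≈ -1364.7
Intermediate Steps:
m = 47 (m = 23 + 24 = 47)
b = -33/20 (b = -33*1/20 = -33/20 ≈ -1.6500)
m*(-29) + b = 47*(-29) - 33/20 = -1363 - 33/20 = -27293/20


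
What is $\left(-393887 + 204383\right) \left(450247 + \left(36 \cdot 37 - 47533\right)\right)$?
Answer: $-76568333184$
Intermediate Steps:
$\left(-393887 + 204383\right) \left(450247 + \left(36 \cdot 37 - 47533\right)\right) = - 189504 \left(450247 + \left(1332 - 47533\right)\right) = - 189504 \left(450247 - 46201\right) = \left(-189504\right) 404046 = -76568333184$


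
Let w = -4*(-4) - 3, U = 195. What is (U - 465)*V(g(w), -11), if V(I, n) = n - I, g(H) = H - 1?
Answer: 6210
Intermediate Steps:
w = 13 (w = 16 - 3 = 13)
g(H) = -1 + H
(U - 465)*V(g(w), -11) = (195 - 465)*(-11 - (-1 + 13)) = -270*(-11 - 1*12) = -270*(-11 - 12) = -270*(-23) = 6210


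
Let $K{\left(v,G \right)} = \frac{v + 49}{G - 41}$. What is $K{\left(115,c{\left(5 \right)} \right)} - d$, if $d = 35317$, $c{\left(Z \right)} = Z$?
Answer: $- \frac{317894}{9} \approx -35322.0$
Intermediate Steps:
$K{\left(v,G \right)} = \frac{49 + v}{-41 + G}$
$K{\left(115,c{\left(5 \right)} \right)} - d = \frac{49 + 115}{-41 + 5} - 35317 = \frac{1}{-36} \cdot 164 - 35317 = \left(- \frac{1}{36}\right) 164 - 35317 = - \frac{41}{9} - 35317 = - \frac{317894}{9}$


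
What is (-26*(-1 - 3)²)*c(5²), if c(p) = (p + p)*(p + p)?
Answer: -1040000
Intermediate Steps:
c(p) = 4*p² (c(p) = (2*p)*(2*p) = 4*p²)
(-26*(-1 - 3)²)*c(5²) = (-26*(-1 - 3)²)*(4*(5²)²) = (-26*(-4)²)*(4*25²) = (-26*16)*(4*625) = -416*2500 = -1040000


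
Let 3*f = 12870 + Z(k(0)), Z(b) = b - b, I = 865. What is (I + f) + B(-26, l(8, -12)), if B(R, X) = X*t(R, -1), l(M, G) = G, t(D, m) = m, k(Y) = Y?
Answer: 5167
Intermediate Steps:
B(R, X) = -X (B(R, X) = X*(-1) = -X)
Z(b) = 0
f = 4290 (f = (12870 + 0)/3 = (⅓)*12870 = 4290)
(I + f) + B(-26, l(8, -12)) = (865 + 4290) - 1*(-12) = 5155 + 12 = 5167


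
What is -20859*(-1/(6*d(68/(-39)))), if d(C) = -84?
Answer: -6953/168 ≈ -41.387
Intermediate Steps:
-20859*(-1/(6*d(68/(-39)))) = -20859/((-6*(-84))) = -20859/504 = -20859*1/504 = -6953/168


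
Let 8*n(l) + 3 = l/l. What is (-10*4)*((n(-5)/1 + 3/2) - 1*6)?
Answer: 190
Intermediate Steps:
n(l) = -¼ (n(l) = -3/8 + (l/l)/8 = -3/8 + (⅛)*1 = -3/8 + ⅛ = -¼)
(-10*4)*((n(-5)/1 + 3/2) - 1*6) = (-10*4)*((-¼/1 + 3/2) - 1*6) = -40*((-¼*1 + 3*(½)) - 6) = -40*((-¼ + 3/2) - 6) = -40*(5/4 - 6) = -40*(-19/4) = 190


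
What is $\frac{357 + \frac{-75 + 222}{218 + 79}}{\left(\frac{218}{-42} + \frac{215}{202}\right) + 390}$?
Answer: $\frac{50044288}{54016941} \approx 0.92646$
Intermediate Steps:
$\frac{357 + \frac{-75 + 222}{218 + 79}}{\left(\frac{218}{-42} + \frac{215}{202}\right) + 390} = \frac{357 + \frac{147}{297}}{\left(218 \left(- \frac{1}{42}\right) + 215 \cdot \frac{1}{202}\right) + 390} = \frac{357 + 147 \cdot \frac{1}{297}}{\left(- \frac{109}{21} + \frac{215}{202}\right) + 390} = \frac{357 + \frac{49}{99}}{- \frac{17503}{4242} + 390} = \frac{35392}{99 \cdot \frac{1636877}{4242}} = \frac{35392}{99} \cdot \frac{4242}{1636877} = \frac{50044288}{54016941}$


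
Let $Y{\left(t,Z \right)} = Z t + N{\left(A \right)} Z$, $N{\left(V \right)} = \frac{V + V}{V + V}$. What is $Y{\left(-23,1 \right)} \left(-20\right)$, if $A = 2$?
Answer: $440$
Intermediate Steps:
$N{\left(V \right)} = 1$ ($N{\left(V \right)} = \frac{2 V}{2 V} = 2 V \frac{1}{2 V} = 1$)
$Y{\left(t,Z \right)} = Z + Z t$ ($Y{\left(t,Z \right)} = Z t + 1 Z = Z t + Z = Z + Z t$)
$Y{\left(-23,1 \right)} \left(-20\right) = 1 \left(1 - 23\right) \left(-20\right) = 1 \left(-22\right) \left(-20\right) = \left(-22\right) \left(-20\right) = 440$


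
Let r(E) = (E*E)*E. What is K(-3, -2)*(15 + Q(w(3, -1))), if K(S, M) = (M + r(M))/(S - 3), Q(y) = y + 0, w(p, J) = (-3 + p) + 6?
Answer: 35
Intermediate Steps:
w(p, J) = 3 + p
r(E) = E³ (r(E) = E²*E = E³)
Q(y) = y
K(S, M) = (M + M³)/(-3 + S) (K(S, M) = (M + M³)/(S - 3) = (M + M³)/(-3 + S))
K(-3, -2)*(15 + Q(w(3, -1))) = ((-2 + (-2)³)/(-3 - 3))*(15 + (3 + 3)) = ((-2 - 8)/(-6))*(15 + 6) = -⅙*(-10)*21 = (5/3)*21 = 35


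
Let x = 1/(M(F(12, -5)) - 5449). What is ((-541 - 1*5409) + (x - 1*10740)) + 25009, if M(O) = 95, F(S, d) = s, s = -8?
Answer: 44539925/5354 ≈ 8319.0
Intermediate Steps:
F(S, d) = -8
x = -1/5354 (x = 1/(95 - 5449) = 1/(-5354) = -1/5354 ≈ -0.00018678)
((-541 - 1*5409) + (x - 1*10740)) + 25009 = ((-541 - 1*5409) + (-1/5354 - 1*10740)) + 25009 = ((-541 - 5409) + (-1/5354 - 10740)) + 25009 = (-5950 - 57501961/5354) + 25009 = -89358261/5354 + 25009 = 44539925/5354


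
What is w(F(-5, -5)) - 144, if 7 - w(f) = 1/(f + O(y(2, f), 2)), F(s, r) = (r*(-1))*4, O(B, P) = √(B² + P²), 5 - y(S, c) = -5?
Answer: -10143/74 + √26/148 ≈ -137.03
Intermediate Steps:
y(S, c) = 10 (y(S, c) = 5 - 1*(-5) = 5 + 5 = 10)
F(s, r) = -4*r (F(s, r) = -r*4 = -4*r)
w(f) = 7 - 1/(f + 2*√26) (w(f) = 7 - 1/(f + √(10² + 2²)) = 7 - 1/(f + √(100 + 4)) = 7 - 1/(f + √104) = 7 - 1/(f + 2*√26))
w(F(-5, -5)) - 144 = (-1 + 7*(-4*(-5)) + 14*√26)/(-4*(-5) + 2*√26) - 144 = (-1 + 7*20 + 14*√26)/(20 + 2*√26) - 144 = (-1 + 140 + 14*√26)/(20 + 2*√26) - 144 = (139 + 14*√26)/(20 + 2*√26) - 144 = -144 + (139 + 14*√26)/(20 + 2*√26)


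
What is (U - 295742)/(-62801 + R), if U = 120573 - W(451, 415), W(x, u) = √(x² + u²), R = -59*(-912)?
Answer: 175169/8993 + √375626/8993 ≈ 19.547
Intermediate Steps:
R = 53808
W(x, u) = √(u² + x²)
U = 120573 - √375626 (U = 120573 - √(415² + 451²) = 120573 - √(172225 + 203401) = 120573 - √375626 ≈ 1.1996e+5)
(U - 295742)/(-62801 + R) = ((120573 - √375626) - 295742)/(-62801 + 53808) = (-175169 - √375626)/(-8993) = (-175169 - √375626)*(-1/8993) = 175169/8993 + √375626/8993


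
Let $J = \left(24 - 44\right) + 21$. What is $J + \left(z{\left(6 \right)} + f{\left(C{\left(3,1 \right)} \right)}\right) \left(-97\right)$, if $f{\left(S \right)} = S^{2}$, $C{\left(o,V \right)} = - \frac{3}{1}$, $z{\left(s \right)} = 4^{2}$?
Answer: $-2424$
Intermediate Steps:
$z{\left(s \right)} = 16$
$C{\left(o,V \right)} = -3$ ($C{\left(o,V \right)} = \left(-3\right) 1 = -3$)
$J = 1$ ($J = -20 + 21 = 1$)
$J + \left(z{\left(6 \right)} + f{\left(C{\left(3,1 \right)} \right)}\right) \left(-97\right) = 1 + \left(16 + \left(-3\right)^{2}\right) \left(-97\right) = 1 + \left(16 + 9\right) \left(-97\right) = 1 + 25 \left(-97\right) = 1 - 2425 = -2424$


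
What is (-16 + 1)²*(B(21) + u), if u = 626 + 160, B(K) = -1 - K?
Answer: 171900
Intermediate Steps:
u = 786
(-16 + 1)²*(B(21) + u) = (-16 + 1)²*((-1 - 1*21) + 786) = (-15)²*((-1 - 21) + 786) = 225*(-22 + 786) = 225*764 = 171900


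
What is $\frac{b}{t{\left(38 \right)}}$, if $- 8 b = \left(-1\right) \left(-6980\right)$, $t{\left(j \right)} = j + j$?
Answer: $- \frac{1745}{152} \approx -11.48$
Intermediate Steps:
$t{\left(j \right)} = 2 j$
$b = - \frac{1745}{2}$ ($b = - \frac{\left(-1\right) \left(-6980\right)}{8} = \left(- \frac{1}{8}\right) 6980 = - \frac{1745}{2} \approx -872.5$)
$\frac{b}{t{\left(38 \right)}} = - \frac{1745}{2 \cdot 2 \cdot 38} = - \frac{1745}{2 \cdot 76} = \left(- \frac{1745}{2}\right) \frac{1}{76} = - \frac{1745}{152}$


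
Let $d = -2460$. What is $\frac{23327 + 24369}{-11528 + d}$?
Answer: $- \frac{11924}{3497} \approx -3.4098$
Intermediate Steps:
$\frac{23327 + 24369}{-11528 + d} = \frac{23327 + 24369}{-11528 - 2460} = \frac{47696}{-13988} = 47696 \left(- \frac{1}{13988}\right) = - \frac{11924}{3497}$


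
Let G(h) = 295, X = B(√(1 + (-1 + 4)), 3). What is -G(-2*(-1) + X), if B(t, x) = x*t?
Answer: -295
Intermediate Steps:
B(t, x) = t*x
X = 6 (X = √(1 + (-1 + 4))*3 = √(1 + 3)*3 = √4*3 = 2*3 = 6)
-G(-2*(-1) + X) = -1*295 = -295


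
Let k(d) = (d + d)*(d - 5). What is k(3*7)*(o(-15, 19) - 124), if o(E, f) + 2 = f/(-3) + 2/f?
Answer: -1688288/19 ≈ -88857.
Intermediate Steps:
o(E, f) = -2 + 2/f - f/3 (o(E, f) = -2 + (f/(-3) + 2/f) = -2 + (f*(-1/3) + 2/f) = -2 + (-f/3 + 2/f) = -2 + (2/f - f/3) = -2 + 2/f - f/3)
k(d) = 2*d*(-5 + d) (k(d) = (2*d)*(-5 + d) = 2*d*(-5 + d))
k(3*7)*(o(-15, 19) - 124) = (2*(3*7)*(-5 + 3*7))*((-2 + 2/19 - 1/3*19) - 124) = (2*21*(-5 + 21))*((-2 + 2*(1/19) - 19/3) - 124) = (2*21*16)*((-2 + 2/19 - 19/3) - 124) = 672*(-469/57 - 124) = 672*(-7537/57) = -1688288/19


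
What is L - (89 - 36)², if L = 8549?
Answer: 5740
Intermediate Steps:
L - (89 - 36)² = 8549 - (89 - 36)² = 8549 - 1*53² = 8549 - 1*2809 = 8549 - 2809 = 5740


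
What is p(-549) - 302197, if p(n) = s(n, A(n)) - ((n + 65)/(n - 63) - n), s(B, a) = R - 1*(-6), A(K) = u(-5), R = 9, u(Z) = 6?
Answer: -46317964/153 ≈ -3.0273e+5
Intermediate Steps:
A(K) = 6
s(B, a) = 15 (s(B, a) = 9 - 1*(-6) = 9 + 6 = 15)
p(n) = 15 + n - (65 + n)/(-63 + n) (p(n) = 15 - ((n + 65)/(n - 63) - n) = 15 - ((65 + n)/(-63 + n) - n) = 15 - (-n + (65 + n)/(-63 + n)) = 15 + (n - (65 + n)/(-63 + n)) = 15 + n - (65 + n)/(-63 + n))
p(-549) - 302197 = (-1010 + (-549)² - 49*(-549))/(-63 - 549) - 302197 = (-1010 + 301401 + 26901)/(-612) - 302197 = -1/612*327292 - 302197 = -81823/153 - 302197 = -46317964/153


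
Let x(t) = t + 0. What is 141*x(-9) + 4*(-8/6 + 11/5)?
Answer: -18983/15 ≈ -1265.5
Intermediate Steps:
x(t) = t
141*x(-9) + 4*(-8/6 + 11/5) = 141*(-9) + 4*(-8/6 + 11/5) = -1269 + 4*(-8*1/6 + 11*(1/5)) = -1269 + 4*(-4/3 + 11/5) = -1269 + 4*(13/15) = -1269 + 52/15 = -18983/15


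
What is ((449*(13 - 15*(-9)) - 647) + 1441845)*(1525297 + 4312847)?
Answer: 8801877801600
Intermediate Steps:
((449*(13 - 15*(-9)) - 647) + 1441845)*(1525297 + 4312847) = ((449*(13 + 135) - 647) + 1441845)*5838144 = ((449*148 - 647) + 1441845)*5838144 = ((66452 - 647) + 1441845)*5838144 = (65805 + 1441845)*5838144 = 1507650*5838144 = 8801877801600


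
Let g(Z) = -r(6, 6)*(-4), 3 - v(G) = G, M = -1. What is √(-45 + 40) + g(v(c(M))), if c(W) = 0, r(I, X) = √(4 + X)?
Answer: 4*√10 + I*√5 ≈ 12.649 + 2.2361*I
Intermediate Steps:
v(G) = 3 - G
g(Z) = 4*√10 (g(Z) = -√(4 + 6)*(-4) = -√10*(-4) = -(-4)*√10 = 4*√10)
√(-45 + 40) + g(v(c(M))) = √(-45 + 40) + 4*√10 = √(-5) + 4*√10 = I*√5 + 4*√10 = 4*√10 + I*√5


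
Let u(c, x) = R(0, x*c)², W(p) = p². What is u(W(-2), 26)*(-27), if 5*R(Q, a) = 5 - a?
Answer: -264627/25 ≈ -10585.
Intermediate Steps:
R(Q, a) = 1 - a/5 (R(Q, a) = (5 - a)/5 = 1 - a/5)
u(c, x) = (1 - c*x/5)² (u(c, x) = (1 - x*c/5)² = (1 - c*x/5)²)
u(W(-2), 26)*(-27) = ((-5 + (-2)²*26)²/25)*(-27) = ((-5 + 4*26)²/25)*(-27) = ((-5 + 104)²/25)*(-27) = ((1/25)*99²)*(-27) = ((1/25)*9801)*(-27) = (9801/25)*(-27) = -264627/25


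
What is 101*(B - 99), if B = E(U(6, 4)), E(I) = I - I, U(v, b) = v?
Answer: -9999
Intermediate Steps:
E(I) = 0
B = 0
101*(B - 99) = 101*(0 - 99) = 101*(-99) = -9999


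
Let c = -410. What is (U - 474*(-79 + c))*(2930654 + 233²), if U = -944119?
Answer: -2126273402019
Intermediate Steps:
(U - 474*(-79 + c))*(2930654 + 233²) = (-944119 - 474*(-79 - 410))*(2930654 + 233²) = (-944119 - 474*(-489))*(2930654 + 54289) = (-944119 + 231786)*2984943 = -712333*2984943 = -2126273402019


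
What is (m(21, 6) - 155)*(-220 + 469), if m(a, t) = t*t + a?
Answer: -24402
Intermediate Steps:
m(a, t) = a + t**2 (m(a, t) = t**2 + a = a + t**2)
(m(21, 6) - 155)*(-220 + 469) = ((21 + 6**2) - 155)*(-220 + 469) = ((21 + 36) - 155)*249 = (57 - 155)*249 = -98*249 = -24402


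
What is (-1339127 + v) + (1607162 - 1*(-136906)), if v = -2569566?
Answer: -2164625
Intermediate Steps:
(-1339127 + v) + (1607162 - 1*(-136906)) = (-1339127 - 2569566) + (1607162 - 1*(-136906)) = -3908693 + (1607162 + 136906) = -3908693 + 1744068 = -2164625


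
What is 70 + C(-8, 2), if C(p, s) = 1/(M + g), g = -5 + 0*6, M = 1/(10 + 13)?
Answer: 7957/114 ≈ 69.798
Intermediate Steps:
M = 1/23 ≈ 0.043478
g = -5 (g = -5 + 0 = -5)
C(p, s) = -23/114 (C(p, s) = 1/(1/23 - 5) = 1/(-114/23) = -23/114)
70 + C(-8, 2) = 70 - 23/114 = 7957/114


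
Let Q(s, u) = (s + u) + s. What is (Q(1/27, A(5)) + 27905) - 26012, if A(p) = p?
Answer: 51248/27 ≈ 1898.1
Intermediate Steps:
Q(s, u) = u + 2*s
(Q(1/27, A(5)) + 27905) - 26012 = ((5 + 2/27) + 27905) - 26012 = (137/27 + 27905) - 26012 = 753572/27 - 26012 = 51248/27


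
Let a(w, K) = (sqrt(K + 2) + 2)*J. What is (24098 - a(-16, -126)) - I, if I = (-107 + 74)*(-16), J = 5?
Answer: 23560 - 10*I*sqrt(31) ≈ 23560.0 - 55.678*I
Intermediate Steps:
a(w, K) = 10 + 5*sqrt(2 + K) (a(w, K) = (sqrt(K + 2) + 2)*5 = (sqrt(2 + K) + 2)*5 = (2 + sqrt(2 + K))*5 = 10 + 5*sqrt(2 + K))
I = 528 (I = -33*(-16) = 528)
(24098 - a(-16, -126)) - I = (24098 - (10 + 5*sqrt(2 - 126))) - 1*528 = (24098 - (10 + 5*sqrt(-124))) - 528 = (24098 - (10 + 5*(2*I*sqrt(31)))) - 528 = (24098 - (10 + 10*I*sqrt(31))) - 528 = (24098 + (-10 - 10*I*sqrt(31))) - 528 = (24088 - 10*I*sqrt(31)) - 528 = 23560 - 10*I*sqrt(31)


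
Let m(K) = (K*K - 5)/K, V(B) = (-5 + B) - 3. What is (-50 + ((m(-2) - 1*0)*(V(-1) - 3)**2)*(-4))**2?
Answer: 114244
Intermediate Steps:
V(B) = -8 + B
m(K) = (-5 + K**2)/K (m(K) = (K**2 - 5)/K = (-5 + K**2)/K)
(-50 + ((m(-2) - 1*0)*(V(-1) - 3)**2)*(-4))**2 = (-50 + (((-2 - 5/(-2)) - 1*0)*((-8 - 1) - 3)**2)*(-4))**2 = (-50 + (((-2 - 5*(-1/2)) + 0)*(-9 - 3)**2)*(-4))**2 = (-50 + (((-2 + 5/2) + 0)*(-12)**2)*(-4))**2 = (-50 + ((1/2 + 0)*144)*(-4))**2 = (-50 + ((1/2)*144)*(-4))**2 = (-50 + 72*(-4))**2 = (-50 - 288)**2 = (-338)**2 = 114244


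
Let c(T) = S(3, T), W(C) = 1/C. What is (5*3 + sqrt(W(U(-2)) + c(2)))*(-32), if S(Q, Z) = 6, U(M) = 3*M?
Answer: -480 - 16*sqrt(210)/3 ≈ -557.29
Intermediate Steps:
c(T) = 6
(5*3 + sqrt(W(U(-2)) + c(2)))*(-32) = (5*3 + sqrt(1/(3*(-2)) + 6))*(-32) = (15 + sqrt(1/(-6) + 6))*(-32) = (15 + sqrt(-1/6 + 6))*(-32) = (15 + sqrt(35/6))*(-32) = (15 + sqrt(210)/6)*(-32) = -480 - 16*sqrt(210)/3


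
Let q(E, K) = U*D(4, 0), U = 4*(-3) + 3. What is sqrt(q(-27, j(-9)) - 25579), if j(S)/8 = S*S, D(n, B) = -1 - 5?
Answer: 5*I*sqrt(1021) ≈ 159.77*I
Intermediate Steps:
D(n, B) = -6
U = -9 (U = -12 + 3 = -9)
j(S) = 8*S**2 (j(S) = 8*(S*S) = 8*S**2)
q(E, K) = 54 (q(E, K) = -9*(-6) = 54)
sqrt(q(-27, j(-9)) - 25579) = sqrt(54 - 25579) = sqrt(-25525) = 5*I*sqrt(1021)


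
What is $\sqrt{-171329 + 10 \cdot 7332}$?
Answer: $i \sqrt{98009} \approx 313.06 i$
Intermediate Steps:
$\sqrt{-171329 + 10 \cdot 7332} = \sqrt{-171329 + 73320} = \sqrt{-98009} = i \sqrt{98009}$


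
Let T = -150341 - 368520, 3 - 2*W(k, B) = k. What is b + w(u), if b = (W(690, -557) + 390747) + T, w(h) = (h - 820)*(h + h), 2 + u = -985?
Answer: 6877121/2 ≈ 3.4386e+6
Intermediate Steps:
u = -987 (u = -2 - 985 = -987)
W(k, B) = 3/2 - k/2
w(h) = 2*h*(-820 + h) (w(h) = (-820 + h)*(2*h) = 2*h*(-820 + h))
T = -518861
b = -256915/2 (b = ((3/2 - ½*690) + 390747) - 518861 = ((3/2 - 345) + 390747) - 518861 = (-687/2 + 390747) - 518861 = 780807/2 - 518861 = -256915/2 ≈ -1.2846e+5)
b + w(u) = -256915/2 + 2*(-987)*(-820 - 987) = -256915/2 + 2*(-987)*(-1807) = -256915/2 + 3567018 = 6877121/2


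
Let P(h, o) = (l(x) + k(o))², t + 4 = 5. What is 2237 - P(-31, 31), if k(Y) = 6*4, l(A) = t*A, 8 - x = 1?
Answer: 1276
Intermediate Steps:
t = 1 (t = -4 + 5 = 1)
x = 7 (x = 8 - 1*1 = 8 - 1 = 7)
l(A) = A (l(A) = 1*A = A)
k(Y) = 24
P(h, o) = 961 (P(h, o) = (7 + 24)² = 31² = 961)
2237 - P(-31, 31) = 2237 - 1*961 = 2237 - 961 = 1276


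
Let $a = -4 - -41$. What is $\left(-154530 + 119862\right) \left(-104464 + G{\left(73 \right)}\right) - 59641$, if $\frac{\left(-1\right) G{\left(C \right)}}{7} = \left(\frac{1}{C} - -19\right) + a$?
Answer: $\frac{265361678867}{73} \approx 3.6351 \cdot 10^{9}$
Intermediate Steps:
$a = 37$ ($a = -4 + 41 = 37$)
$G{\left(C \right)} = -392 - \frac{7}{C}$ ($G{\left(C \right)} = - 7 \left(\left(\frac{1}{C} - -19\right) + 37\right) = - 7 \left(\left(\frac{1}{C} + 19\right) + 37\right) = - 7 \left(\left(19 + \frac{1}{C}\right) + 37\right) = - 7 \left(56 + \frac{1}{C}\right) = -392 - \frac{7}{C}$)
$\left(-154530 + 119862\right) \left(-104464 + G{\left(73 \right)}\right) - 59641 = \left(-154530 + 119862\right) \left(-104464 - \left(392 + \frac{7}{73}\right)\right) - 59641 = - 34668 \left(-104464 - \frac{28623}{73}\right) - 59641 = \left(-34668\right) \left(- \frac{7654495}{73}\right) - 59641 = \frac{265366032660}{73} - 59641 = \frac{265361678867}{73}$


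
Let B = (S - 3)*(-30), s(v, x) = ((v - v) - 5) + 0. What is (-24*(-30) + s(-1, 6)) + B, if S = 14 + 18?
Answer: -155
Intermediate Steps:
s(v, x) = -5 (s(v, x) = (0 - 5) + 0 = -5 + 0 = -5)
S = 32
B = -870 (B = (32 - 3)*(-30) = 29*(-30) = -870)
(-24*(-30) + s(-1, 6)) + B = (-24*(-30) - 5) - 870 = (720 - 5) - 870 = 715 - 870 = -155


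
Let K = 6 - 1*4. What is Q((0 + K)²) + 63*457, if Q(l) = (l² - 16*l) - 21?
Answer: 28722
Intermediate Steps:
K = 2 (K = 6 - 4 = 2)
Q(l) = -21 + l² - 16*l
Q((0 + K)²) + 63*457 = (-21 + ((0 + 2)²)² - 16*(0 + 2)²) + 63*457 = (-21 + (2²)² - 16*2²) + 28791 = (-21 + 4² - 16*4) + 28791 = (-21 + 16 - 64) + 28791 = -69 + 28791 = 28722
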